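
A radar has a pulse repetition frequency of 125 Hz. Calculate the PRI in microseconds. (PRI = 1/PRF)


PRI = 1/125 = 0.008 s = 8000.0 us

8000.0 us


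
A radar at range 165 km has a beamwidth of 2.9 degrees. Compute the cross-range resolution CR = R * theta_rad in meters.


BW_rad = 0.050614548
CR = 165000 * 0.050614548 = 8351.4 m

8351.4 m


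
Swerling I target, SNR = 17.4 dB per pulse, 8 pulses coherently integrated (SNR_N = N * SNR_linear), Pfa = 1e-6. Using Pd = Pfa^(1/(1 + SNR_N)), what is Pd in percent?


SNR_lin = 10^(17.4/10) = 54.95409
SNR_N = 8 * 54.95409 = 439.63272
1/(1 + SNR_N) = 1/440.63272 = 0.0022695
Pd = (1e-6)^0.0022695 = 0.96913
Pd = 96.9%

96.9%


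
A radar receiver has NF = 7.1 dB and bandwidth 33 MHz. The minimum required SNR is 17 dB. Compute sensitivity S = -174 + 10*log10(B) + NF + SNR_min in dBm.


10*log10(33000000.0) = 75.19
S = -174 + 75.19 + 7.1 + 17 = -74.7 dBm

-74.7 dBm


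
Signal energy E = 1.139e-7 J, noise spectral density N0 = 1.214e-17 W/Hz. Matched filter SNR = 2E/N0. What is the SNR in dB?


SNR_lin = 2 * 1.139e-7 / 1.214e-17 = 1.876e10
SNR_dB = 10*log10(1.876e10) = 102.7 dB

102.7 dB


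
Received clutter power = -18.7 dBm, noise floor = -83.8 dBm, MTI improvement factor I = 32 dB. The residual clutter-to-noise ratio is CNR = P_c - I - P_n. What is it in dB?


CNR = -18.7 - 32 - (-83.8) = 33.1 dB

33.1 dB


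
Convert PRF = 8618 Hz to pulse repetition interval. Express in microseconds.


PRI = 1/8618 = 0.0001160362 s = 116.0 us

116.0 us


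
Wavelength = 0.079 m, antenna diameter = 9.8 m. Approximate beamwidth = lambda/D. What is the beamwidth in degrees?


BW_rad = 0.079 / 9.8 = 0.008061
BW_deg = 0.46 degrees

0.46 degrees


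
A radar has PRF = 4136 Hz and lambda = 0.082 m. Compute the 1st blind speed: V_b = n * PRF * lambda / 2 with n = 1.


V_blind = 1 * 4136 * 0.082 / 2 = 169.6 m/s

169.6 m/s


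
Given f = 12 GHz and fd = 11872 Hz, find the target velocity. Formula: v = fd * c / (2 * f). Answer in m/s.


v = 11872 * 3e8 / (2 * 12000000000.0) = 148.4 m/s

148.4 m/s


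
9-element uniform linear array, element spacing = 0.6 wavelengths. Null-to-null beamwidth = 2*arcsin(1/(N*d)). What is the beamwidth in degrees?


1/(N*d) = 1/(9*0.6) = 0.185185
BW = 2*arcsin(0.185185) = 21.3 degrees

21.3 degrees


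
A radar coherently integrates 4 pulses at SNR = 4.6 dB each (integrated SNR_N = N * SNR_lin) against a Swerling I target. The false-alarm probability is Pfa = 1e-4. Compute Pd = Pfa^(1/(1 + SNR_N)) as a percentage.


SNR_lin = 10^(4.6/10) = 2.88403
SNR_N = 4 * 2.88403 = 11.53612
1/(1 + SNR_N) = 1/12.53612 = 0.0797695
Pd = (1e-4)^0.0797695 = 0.47965
Pd = 48.0%

48.0%


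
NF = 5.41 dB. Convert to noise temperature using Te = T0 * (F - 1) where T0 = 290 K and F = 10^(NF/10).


NF_lin = 10^(5.41/10) = 3.475362
Te = 290 * (3.475362 - 1) = 717.9 K

717.9 K


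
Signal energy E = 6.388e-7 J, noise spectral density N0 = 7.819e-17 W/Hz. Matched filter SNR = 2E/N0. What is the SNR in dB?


SNR_lin = 2 * 6.388e-7 / 7.819e-17 = 1.634e10
SNR_dB = 10*log10(1.634e10) = 102.1 dB

102.1 dB


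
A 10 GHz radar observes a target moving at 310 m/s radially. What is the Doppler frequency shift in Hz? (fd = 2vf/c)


fd = 2 * 310 * 10000000000.0 / 3e8 = 20666.7 Hz

20666.7 Hz


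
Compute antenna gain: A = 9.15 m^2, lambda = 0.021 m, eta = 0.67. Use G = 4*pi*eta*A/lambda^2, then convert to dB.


G_linear = 4*pi*0.67*9.15/0.021^2 = 174689.65
G_dB = 10*log10(174689.65) = 52.4 dB

52.4 dB


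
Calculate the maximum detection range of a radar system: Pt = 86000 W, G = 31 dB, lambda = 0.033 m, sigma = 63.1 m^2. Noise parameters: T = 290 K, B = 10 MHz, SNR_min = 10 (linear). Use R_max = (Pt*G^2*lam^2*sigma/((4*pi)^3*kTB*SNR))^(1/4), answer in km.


G_lin = 10^(31/10) = 1258.925412
R^4 = 86000 * 1258.925412^2 * 0.033^2 * 63.1 / ((4*pi)^3 * 1.38e-23 * 290 * 10000000.0 * 10)
R^4 = 1.17937e19 m^4
R_max = (1.17937e19)^(1/4) = 58602.0 m = 58.6 km

58.6 km


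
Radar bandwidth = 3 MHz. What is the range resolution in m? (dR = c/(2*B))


dR = 3e8 / (2 * 3000000.0) = 50.0 m

50.0 m


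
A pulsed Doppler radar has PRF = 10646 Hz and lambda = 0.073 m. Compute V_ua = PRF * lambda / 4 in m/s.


V_ua = 10646 * 0.073 / 4 = 194.3 m/s

194.3 m/s


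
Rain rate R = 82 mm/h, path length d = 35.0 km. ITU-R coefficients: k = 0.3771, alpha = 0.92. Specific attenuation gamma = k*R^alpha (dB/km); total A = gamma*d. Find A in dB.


gamma = 0.3771 * 82^0.92 = 21.735282 dB/km
A = 21.735282 * 35.0 = 760.73 dB

760.73 dB


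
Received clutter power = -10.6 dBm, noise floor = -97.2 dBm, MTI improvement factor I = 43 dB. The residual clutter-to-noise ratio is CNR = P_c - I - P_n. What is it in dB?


CNR = -10.6 - 43 - (-97.2) = 43.6 dB

43.6 dB


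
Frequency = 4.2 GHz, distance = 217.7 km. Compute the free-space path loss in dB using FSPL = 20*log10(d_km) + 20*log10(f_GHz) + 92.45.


20*log10(217.7) = 46.76
20*log10(4.2) = 12.46
FSPL = 151.7 dB

151.7 dB


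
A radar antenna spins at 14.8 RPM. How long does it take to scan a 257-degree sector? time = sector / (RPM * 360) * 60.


t = 257 / (14.8 * 360) * 60 = 2.89 s

2.89 s


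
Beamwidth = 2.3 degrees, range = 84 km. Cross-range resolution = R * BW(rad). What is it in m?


BW_rad = 0.040142573
CR = 84000 * 0.040142573 = 3372.0 m

3372.0 m


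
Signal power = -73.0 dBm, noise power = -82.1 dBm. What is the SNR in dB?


SNR = -73.0 - (-82.1) = 9.1 dB

9.1 dB


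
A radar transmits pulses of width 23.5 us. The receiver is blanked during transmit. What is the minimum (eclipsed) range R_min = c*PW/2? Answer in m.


R_min = 3e8 * 23.5e-6 / 2 = 3525.0 m

3525.0 m


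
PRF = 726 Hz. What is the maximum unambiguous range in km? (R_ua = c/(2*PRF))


R_ua = 3e8 / (2 * 726) = 206611.6 m = 206.6 km

206.6 km


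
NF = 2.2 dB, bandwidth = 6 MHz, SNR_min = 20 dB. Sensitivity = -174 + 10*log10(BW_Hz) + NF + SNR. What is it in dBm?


10*log10(6000000.0) = 67.78
S = -174 + 67.78 + 2.2 + 20 = -84.0 dBm

-84.0 dBm


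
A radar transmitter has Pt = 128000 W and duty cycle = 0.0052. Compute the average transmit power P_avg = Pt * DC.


P_avg = 128000 * 0.0052 = 665.6 W

665.6 W


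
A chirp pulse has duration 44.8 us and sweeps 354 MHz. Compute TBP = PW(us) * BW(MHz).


TBP = 44.8 * 354 = 15859.2

15859.2


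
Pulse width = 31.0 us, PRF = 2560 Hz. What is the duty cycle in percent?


DC = 31.0e-6 * 2560 * 100 = 7.94%

7.94%


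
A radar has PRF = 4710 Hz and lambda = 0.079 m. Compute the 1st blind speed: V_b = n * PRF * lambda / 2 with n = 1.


V_blind = 1 * 4710 * 0.079 / 2 = 186.0 m/s

186.0 m/s


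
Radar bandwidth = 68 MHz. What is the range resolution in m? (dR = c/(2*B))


dR = 3e8 / (2 * 68000000.0) = 2.21 m

2.21 m


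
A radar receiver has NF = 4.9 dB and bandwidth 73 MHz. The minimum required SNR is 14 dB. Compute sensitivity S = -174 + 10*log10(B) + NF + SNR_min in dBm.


10*log10(73000000.0) = 78.63
S = -174 + 78.63 + 4.9 + 14 = -76.5 dBm

-76.5 dBm


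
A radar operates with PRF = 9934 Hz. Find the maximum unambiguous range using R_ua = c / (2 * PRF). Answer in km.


R_ua = 3e8 / (2 * 9934) = 15099.7 m = 15.1 km

15.1 km


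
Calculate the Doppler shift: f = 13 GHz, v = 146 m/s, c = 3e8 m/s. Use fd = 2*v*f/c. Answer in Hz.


fd = 2 * 146 * 13000000000.0 / 3e8 = 12653.3 Hz

12653.3 Hz


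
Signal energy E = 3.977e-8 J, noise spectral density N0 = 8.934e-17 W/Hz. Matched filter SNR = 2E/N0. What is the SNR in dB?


SNR_lin = 2 * 3.977e-8 / 8.934e-17 = 8.903e8
SNR_dB = 10*log10(8.903e8) = 89.5 dB

89.5 dB


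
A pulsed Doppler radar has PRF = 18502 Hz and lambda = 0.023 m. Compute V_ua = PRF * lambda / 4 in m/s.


V_ua = 18502 * 0.023 / 4 = 106.4 m/s

106.4 m/s


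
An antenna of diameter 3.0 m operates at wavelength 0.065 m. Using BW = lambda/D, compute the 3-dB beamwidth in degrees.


BW_rad = 0.065 / 3.0 = 0.021667
BW_deg = 1.24 degrees

1.24 degrees


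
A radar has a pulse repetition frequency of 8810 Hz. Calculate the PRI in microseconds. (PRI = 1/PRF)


PRI = 1/8810 = 0.0001135074 s = 113.5 us

113.5 us


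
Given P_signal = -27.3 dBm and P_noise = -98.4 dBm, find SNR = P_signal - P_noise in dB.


SNR = -27.3 - (-98.4) = 71.1 dB

71.1 dB


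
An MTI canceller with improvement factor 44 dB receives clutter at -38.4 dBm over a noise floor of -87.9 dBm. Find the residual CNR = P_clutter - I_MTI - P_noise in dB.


CNR = -38.4 - 44 - (-87.9) = 5.5 dB

5.5 dB


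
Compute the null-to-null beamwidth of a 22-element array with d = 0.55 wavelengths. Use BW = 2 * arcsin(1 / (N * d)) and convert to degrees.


1/(N*d) = 1/(22*0.55) = 0.082645
BW = 2*arcsin(0.082645) = 9.5 degrees

9.5 degrees


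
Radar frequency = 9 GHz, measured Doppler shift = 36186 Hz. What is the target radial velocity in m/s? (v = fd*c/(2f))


v = 36186 * 3e8 / (2 * 9000000000.0) = 603.1 m/s

603.1 m/s


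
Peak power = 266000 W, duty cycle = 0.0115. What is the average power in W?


P_avg = 266000 * 0.0115 = 3059.0 W

3059.0 W


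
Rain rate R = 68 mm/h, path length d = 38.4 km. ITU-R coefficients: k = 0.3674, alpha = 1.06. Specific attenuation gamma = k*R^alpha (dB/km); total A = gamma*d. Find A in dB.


gamma = 0.3674 * 68^1.06 = 32.180931 dB/km
A = 32.180931 * 38.4 = 1235.75 dB

1235.75 dB


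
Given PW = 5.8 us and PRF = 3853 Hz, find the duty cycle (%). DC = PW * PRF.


DC = 5.8e-6 * 3853 * 100 = 2.23%

2.23%


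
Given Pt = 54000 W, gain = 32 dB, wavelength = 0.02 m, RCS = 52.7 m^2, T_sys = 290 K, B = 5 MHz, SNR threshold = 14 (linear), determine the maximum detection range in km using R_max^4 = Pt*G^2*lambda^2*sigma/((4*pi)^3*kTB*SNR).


G_lin = 10^(32/10) = 1584.893192
R^4 = 54000 * 1584.893192^2 * 0.02^2 * 52.7 / ((4*pi)^3 * 1.38e-23 * 290 * 5000000.0 * 14)
R^4 = 5.14351e18 m^4
R_max = (5.14351e18)^(1/4) = 47622.8 m = 47.6 km

47.6 km


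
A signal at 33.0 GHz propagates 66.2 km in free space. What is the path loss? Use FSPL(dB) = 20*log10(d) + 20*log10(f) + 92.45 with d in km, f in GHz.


20*log10(66.2) = 36.42
20*log10(33.0) = 30.37
FSPL = 159.2 dB

159.2 dB


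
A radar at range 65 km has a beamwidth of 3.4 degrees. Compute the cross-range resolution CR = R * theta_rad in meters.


BW_rad = 0.059341195
CR = 65000 * 0.059341195 = 3857.2 m

3857.2 m


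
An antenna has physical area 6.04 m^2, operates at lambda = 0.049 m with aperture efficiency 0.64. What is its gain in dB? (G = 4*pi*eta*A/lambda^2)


G_linear = 4*pi*0.64*6.04/0.049^2 = 20231.8
G_dB = 10*log10(20231.8) = 43.1 dB

43.1 dB


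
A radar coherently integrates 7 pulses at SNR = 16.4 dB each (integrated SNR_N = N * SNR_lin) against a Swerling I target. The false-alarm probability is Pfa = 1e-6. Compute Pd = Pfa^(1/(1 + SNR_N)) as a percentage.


SNR_lin = 10^(16.4/10) = 43.65158
SNR_N = 7 * 43.65158 = 305.56106
1/(1 + SNR_N) = 1/306.56106 = 0.003262
Pd = (1e-6)^0.003262 = 0.95593
Pd = 95.6%

95.6%


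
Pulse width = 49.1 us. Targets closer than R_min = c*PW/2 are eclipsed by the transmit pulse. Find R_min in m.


R_min = 3e8 * 49.1e-6 / 2 = 7365.0 m

7365.0 m


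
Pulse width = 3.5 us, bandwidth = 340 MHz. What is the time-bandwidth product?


TBP = 3.5 * 340 = 1190.0

1190.0


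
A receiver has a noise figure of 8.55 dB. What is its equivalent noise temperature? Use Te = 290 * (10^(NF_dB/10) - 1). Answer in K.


NF_lin = 10^(8.55/10) = 7.161434
Te = 290 * (7.161434 - 1) = 1786.8 K

1786.8 K


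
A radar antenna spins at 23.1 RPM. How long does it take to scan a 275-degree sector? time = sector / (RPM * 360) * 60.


t = 275 / (23.1 * 360) * 60 = 1.98 s

1.98 s


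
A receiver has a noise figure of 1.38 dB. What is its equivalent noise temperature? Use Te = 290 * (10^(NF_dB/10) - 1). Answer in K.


NF_lin = 10^(1.38/10) = 1.374042
Te = 290 * (1.374042 - 1) = 108.5 K

108.5 K


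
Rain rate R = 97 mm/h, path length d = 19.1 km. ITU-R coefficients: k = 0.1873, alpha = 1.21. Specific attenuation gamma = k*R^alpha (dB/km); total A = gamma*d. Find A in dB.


gamma = 0.1873 * 97^1.21 = 47.482281 dB/km
A = 47.482281 * 19.1 = 906.91 dB

906.91 dB


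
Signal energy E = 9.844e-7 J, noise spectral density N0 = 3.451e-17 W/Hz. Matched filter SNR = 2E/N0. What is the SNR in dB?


SNR_lin = 2 * 9.844e-7 / 3.451e-17 = 5.705e10
SNR_dB = 10*log10(5.705e10) = 107.6 dB

107.6 dB


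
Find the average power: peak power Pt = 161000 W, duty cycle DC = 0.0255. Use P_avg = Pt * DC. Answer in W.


P_avg = 161000 * 0.0255 = 4105.5 W

4105.5 W


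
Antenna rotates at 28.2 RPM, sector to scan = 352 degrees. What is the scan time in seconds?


t = 352 / (28.2 * 360) * 60 = 2.08 s

2.08 s


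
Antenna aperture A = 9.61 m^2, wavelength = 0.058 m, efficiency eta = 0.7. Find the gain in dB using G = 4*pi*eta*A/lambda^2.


G_linear = 4*pi*0.7*9.61/0.058^2 = 25129.01
G_dB = 10*log10(25129.01) = 44.0 dB

44.0 dB


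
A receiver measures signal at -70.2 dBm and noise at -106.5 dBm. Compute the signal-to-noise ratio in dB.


SNR = -70.2 - (-106.5) = 36.3 dB

36.3 dB


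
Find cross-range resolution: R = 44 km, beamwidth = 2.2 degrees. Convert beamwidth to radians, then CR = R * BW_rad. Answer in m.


BW_rad = 0.038397244
CR = 44000 * 0.038397244 = 1689.5 m

1689.5 m


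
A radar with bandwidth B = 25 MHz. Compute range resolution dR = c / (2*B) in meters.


dR = 3e8 / (2 * 25000000.0) = 6.0 m

6.0 m


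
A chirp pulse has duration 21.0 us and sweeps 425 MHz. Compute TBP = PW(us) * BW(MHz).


TBP = 21.0 * 425 = 8925.0

8925.0


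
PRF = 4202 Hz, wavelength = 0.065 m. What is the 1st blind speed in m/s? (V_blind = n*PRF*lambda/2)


V_blind = 1 * 4202 * 0.065 / 2 = 136.6 m/s

136.6 m/s


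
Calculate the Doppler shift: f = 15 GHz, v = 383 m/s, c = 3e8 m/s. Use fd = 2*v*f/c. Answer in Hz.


fd = 2 * 383 * 15000000000.0 / 3e8 = 38300.0 Hz

38300.0 Hz


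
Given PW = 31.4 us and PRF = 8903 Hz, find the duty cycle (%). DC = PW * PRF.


DC = 31.4e-6 * 8903 * 100 = 27.96%

27.96%


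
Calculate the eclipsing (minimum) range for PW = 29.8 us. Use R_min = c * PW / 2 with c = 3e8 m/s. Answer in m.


R_min = 3e8 * 29.8e-6 / 2 = 4470.0 m

4470.0 m


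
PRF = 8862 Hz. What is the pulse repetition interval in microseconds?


PRI = 1/8862 = 0.0001128413 s = 112.8 us

112.8 us


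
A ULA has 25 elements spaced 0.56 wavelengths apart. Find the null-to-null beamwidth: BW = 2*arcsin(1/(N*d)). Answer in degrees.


1/(N*d) = 1/(25*0.56) = 0.071429
BW = 2*arcsin(0.071429) = 8.2 degrees

8.2 degrees


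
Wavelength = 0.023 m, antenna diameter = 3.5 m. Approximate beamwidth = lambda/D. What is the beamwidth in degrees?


BW_rad = 0.023 / 3.5 = 0.006571
BW_deg = 0.38 degrees

0.38 degrees


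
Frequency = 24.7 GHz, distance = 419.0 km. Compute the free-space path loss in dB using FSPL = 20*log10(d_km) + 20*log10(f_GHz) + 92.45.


20*log10(419.0) = 52.44
20*log10(24.7) = 27.85
FSPL = 172.7 dB

172.7 dB


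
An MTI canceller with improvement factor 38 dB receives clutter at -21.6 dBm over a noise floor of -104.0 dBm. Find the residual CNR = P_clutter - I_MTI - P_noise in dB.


CNR = -21.6 - 38 - (-104.0) = 44.4 dB

44.4 dB


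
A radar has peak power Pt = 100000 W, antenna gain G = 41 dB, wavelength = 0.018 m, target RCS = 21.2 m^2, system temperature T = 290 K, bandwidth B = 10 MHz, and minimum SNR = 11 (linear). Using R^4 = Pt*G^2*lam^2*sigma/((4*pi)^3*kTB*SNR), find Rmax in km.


G_lin = 10^(41/10) = 12589.254118
R^4 = 100000 * 12589.254118^2 * 0.018^2 * 21.2 / ((4*pi)^3 * 1.38e-23 * 290 * 10000000.0 * 11)
R^4 = 1.24618e20 m^4
R_max = (1.24618e20)^(1/4) = 105656.3 m = 105.7 km

105.7 km


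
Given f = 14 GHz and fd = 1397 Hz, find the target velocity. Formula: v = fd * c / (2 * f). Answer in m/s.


v = 1397 * 3e8 / (2 * 14000000000.0) = 15.0 m/s

15.0 m/s


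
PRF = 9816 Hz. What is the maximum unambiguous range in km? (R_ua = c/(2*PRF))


R_ua = 3e8 / (2 * 9816) = 15281.2 m = 15.3 km

15.3 km


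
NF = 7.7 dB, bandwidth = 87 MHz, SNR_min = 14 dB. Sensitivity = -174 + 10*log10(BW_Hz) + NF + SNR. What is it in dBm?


10*log10(87000000.0) = 79.4
S = -174 + 79.4 + 7.7 + 14 = -72.9 dBm

-72.9 dBm


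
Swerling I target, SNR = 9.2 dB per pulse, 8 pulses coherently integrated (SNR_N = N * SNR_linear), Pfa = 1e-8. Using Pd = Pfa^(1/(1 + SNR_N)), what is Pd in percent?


SNR_lin = 10^(9.2/10) = 8.31764
SNR_N = 8 * 8.31764 = 66.54112
1/(1 + SNR_N) = 1/67.54112 = 0.0148058
Pd = (1e-8)^0.0148058 = 0.7613
Pd = 76.1%

76.1%


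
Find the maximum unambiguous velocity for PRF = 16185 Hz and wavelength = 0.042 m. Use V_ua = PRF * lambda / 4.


V_ua = 16185 * 0.042 / 4 = 169.9 m/s

169.9 m/s


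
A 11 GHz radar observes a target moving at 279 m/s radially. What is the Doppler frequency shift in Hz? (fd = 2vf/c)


fd = 2 * 279 * 11000000000.0 / 3e8 = 20460.0 Hz

20460.0 Hz


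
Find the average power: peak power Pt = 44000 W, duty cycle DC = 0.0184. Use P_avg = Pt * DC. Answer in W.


P_avg = 44000 * 0.0184 = 809.6 W

809.6 W


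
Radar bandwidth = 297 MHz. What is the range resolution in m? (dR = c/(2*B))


dR = 3e8 / (2 * 297000000.0) = 0.51 m

0.51 m


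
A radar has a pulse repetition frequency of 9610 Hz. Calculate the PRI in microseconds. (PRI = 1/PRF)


PRI = 1/9610 = 0.0001040583 s = 104.1 us

104.1 us


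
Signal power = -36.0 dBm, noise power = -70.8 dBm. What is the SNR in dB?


SNR = -36.0 - (-70.8) = 34.8 dB

34.8 dB


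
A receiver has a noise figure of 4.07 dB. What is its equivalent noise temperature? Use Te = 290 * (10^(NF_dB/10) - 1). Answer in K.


NF_lin = 10^(4.07/10) = 2.552701
Te = 290 * (2.552701 - 1) = 450.3 K

450.3 K


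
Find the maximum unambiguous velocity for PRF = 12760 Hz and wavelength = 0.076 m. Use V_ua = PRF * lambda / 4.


V_ua = 12760 * 0.076 / 4 = 242.4 m/s

242.4 m/s


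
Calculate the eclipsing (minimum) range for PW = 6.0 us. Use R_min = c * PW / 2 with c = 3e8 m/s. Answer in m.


R_min = 3e8 * 6.0e-6 / 2 = 900.0 m

900.0 m


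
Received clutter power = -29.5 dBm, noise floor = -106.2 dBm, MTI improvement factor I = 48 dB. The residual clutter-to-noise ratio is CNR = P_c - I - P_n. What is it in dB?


CNR = -29.5 - 48 - (-106.2) = 28.7 dB

28.7 dB


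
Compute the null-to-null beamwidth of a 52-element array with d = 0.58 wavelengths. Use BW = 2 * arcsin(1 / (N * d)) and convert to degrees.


1/(N*d) = 1/(52*0.58) = 0.033156
BW = 2*arcsin(0.033156) = 3.8 degrees

3.8 degrees


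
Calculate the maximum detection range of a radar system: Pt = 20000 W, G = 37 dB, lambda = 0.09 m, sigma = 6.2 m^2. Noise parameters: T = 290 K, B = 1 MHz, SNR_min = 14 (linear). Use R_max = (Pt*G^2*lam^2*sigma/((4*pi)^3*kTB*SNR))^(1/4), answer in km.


G_lin = 10^(37/10) = 5011.872336
R^4 = 20000 * 5011.872336^2 * 0.09^2 * 6.2 / ((4*pi)^3 * 1.38e-23 * 290 * 1000000.0 * 14)
R^4 = 2.2692e20 m^4
R_max = (2.2692e20)^(1/4) = 122734.9 m = 122.7 km

122.7 km


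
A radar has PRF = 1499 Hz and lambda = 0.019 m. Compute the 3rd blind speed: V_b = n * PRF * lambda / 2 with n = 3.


V_blind = 3 * 1499 * 0.019 / 2 = 42.7 m/s

42.7 m/s


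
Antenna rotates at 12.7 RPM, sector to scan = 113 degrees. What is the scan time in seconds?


t = 113 / (12.7 * 360) * 60 = 1.48 s

1.48 s


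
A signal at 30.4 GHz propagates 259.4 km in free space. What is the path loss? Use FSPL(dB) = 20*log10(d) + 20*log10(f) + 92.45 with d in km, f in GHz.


20*log10(259.4) = 48.28
20*log10(30.4) = 29.66
FSPL = 170.4 dB

170.4 dB


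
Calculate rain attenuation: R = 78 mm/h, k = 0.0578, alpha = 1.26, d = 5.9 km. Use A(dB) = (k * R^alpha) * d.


gamma = 0.0578 * 78^1.26 = 13.994811 dB/km
A = 13.994811 * 5.9 = 82.57 dB

82.57 dB


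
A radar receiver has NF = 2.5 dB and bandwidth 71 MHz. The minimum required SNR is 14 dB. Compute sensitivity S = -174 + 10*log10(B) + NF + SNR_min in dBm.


10*log10(71000000.0) = 78.51
S = -174 + 78.51 + 2.5 + 14 = -79.0 dBm

-79.0 dBm


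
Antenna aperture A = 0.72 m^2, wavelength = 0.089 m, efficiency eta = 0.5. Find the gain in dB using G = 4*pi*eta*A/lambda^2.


G_linear = 4*pi*0.5*0.72/0.089^2 = 571.13
G_dB = 10*log10(571.13) = 27.6 dB

27.6 dB


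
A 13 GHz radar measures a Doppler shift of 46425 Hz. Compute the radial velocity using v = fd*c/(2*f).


v = 46425 * 3e8 / (2 * 13000000000.0) = 535.7 m/s

535.7 m/s


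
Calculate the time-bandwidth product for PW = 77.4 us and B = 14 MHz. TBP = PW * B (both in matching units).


TBP = 77.4 * 14 = 1083.6

1083.6


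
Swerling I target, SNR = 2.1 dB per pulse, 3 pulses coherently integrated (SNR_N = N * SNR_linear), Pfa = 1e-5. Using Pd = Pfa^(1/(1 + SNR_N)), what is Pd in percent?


SNR_lin = 10^(2.1/10) = 1.62181
SNR_N = 3 * 1.62181 = 4.86543
1/(1 + SNR_N) = 1/5.86543 = 0.1704905
Pd = (1e-5)^0.1704905 = 0.14046
Pd = 14.0%

14.0%


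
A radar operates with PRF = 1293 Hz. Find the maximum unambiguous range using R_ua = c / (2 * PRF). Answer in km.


R_ua = 3e8 / (2 * 1293) = 116009.3 m = 116.0 km

116.0 km


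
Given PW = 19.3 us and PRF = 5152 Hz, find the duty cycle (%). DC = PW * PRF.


DC = 19.3e-6 * 5152 * 100 = 9.94%

9.94%


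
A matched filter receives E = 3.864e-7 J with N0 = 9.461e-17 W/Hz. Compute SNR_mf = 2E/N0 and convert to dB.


SNR_lin = 2 * 3.864e-7 / 9.461e-17 = 8.168e9
SNR_dB = 10*log10(8.168e9) = 99.1 dB

99.1 dB


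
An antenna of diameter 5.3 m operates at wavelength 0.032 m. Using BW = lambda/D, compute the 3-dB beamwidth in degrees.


BW_rad = 0.032 / 5.3 = 0.006038
BW_deg = 0.35 degrees

0.35 degrees


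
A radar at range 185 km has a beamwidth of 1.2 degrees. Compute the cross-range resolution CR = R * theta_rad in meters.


BW_rad = 0.020943951
CR = 185000 * 0.020943951 = 3874.6 m

3874.6 m


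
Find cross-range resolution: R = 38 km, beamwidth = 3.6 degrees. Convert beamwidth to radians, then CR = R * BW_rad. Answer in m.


BW_rad = 0.062831853
CR = 38000 * 0.062831853 = 2387.6 m

2387.6 m


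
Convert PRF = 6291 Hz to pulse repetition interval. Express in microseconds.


PRI = 1/6291 = 0.0001589572 s = 159.0 us

159.0 us


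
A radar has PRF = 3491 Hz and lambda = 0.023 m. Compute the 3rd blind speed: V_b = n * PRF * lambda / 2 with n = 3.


V_blind = 3 * 3491 * 0.023 / 2 = 120.4 m/s

120.4 m/s


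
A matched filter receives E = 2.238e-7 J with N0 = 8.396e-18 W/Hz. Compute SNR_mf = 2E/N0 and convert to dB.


SNR_lin = 2 * 2.238e-7 / 8.396e-18 = 5.331e10
SNR_dB = 10*log10(5.331e10) = 107.3 dB

107.3 dB


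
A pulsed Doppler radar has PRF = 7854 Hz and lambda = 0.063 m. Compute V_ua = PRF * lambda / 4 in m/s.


V_ua = 7854 * 0.063 / 4 = 123.7 m/s

123.7 m/s


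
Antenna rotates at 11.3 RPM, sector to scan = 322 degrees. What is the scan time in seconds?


t = 322 / (11.3 * 360) * 60 = 4.75 s

4.75 s


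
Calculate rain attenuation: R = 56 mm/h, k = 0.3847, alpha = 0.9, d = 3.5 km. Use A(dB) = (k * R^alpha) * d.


gamma = 0.3847 * 56^0.9 = 14.404275 dB/km
A = 14.404275 * 3.5 = 50.41 dB

50.41 dB


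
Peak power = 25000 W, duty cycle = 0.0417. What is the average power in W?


P_avg = 25000 * 0.0417 = 1042.5 W

1042.5 W


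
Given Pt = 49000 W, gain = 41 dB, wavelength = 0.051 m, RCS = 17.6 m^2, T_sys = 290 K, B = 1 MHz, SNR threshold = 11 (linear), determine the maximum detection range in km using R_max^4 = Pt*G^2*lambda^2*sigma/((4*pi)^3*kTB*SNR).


G_lin = 10^(41/10) = 12589.254118
R^4 = 49000 * 12589.254118^2 * 0.051^2 * 17.6 / ((4*pi)^3 * 1.38e-23 * 290 * 1000000.0 * 11)
R^4 = 4.06958e21 m^4
R_max = (4.06958e21)^(1/4) = 252573.3 m = 252.6 km

252.6 km


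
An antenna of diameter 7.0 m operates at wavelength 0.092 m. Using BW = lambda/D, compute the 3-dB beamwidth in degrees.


BW_rad = 0.092 / 7.0 = 0.013143
BW_deg = 0.75 degrees

0.75 degrees


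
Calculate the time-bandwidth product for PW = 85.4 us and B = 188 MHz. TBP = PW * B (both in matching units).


TBP = 85.4 * 188 = 16055.2

16055.2


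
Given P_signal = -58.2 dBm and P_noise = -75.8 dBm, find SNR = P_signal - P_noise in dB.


SNR = -58.2 - (-75.8) = 17.6 dB

17.6 dB


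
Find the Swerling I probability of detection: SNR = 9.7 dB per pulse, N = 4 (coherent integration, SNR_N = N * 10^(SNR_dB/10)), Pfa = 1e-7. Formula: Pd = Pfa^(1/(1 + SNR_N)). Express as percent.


SNR_lin = 10^(9.7/10) = 9.33254
SNR_N = 4 * 9.33254 = 37.33016
1/(1 + SNR_N) = 1/38.33016 = 0.0260891
Pd = (1e-7)^0.0260891 = 0.65671
Pd = 65.7%

65.7%


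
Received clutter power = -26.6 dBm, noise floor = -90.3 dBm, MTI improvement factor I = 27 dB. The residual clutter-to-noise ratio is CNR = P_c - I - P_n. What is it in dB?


CNR = -26.6 - 27 - (-90.3) = 36.7 dB

36.7 dB


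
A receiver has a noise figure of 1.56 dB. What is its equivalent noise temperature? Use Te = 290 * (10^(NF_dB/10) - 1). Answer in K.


NF_lin = 10^(1.56/10) = 1.432188
Te = 290 * (1.432188 - 1) = 125.3 K

125.3 K


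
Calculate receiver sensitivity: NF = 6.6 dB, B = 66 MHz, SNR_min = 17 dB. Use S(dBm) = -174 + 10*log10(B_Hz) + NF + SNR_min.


10*log10(66000000.0) = 78.2
S = -174 + 78.2 + 6.6 + 17 = -72.2 dBm

-72.2 dBm


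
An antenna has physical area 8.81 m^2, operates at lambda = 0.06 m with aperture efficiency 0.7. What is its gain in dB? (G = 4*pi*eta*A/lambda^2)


G_linear = 4*pi*0.7*8.81/0.06^2 = 21526.89
G_dB = 10*log10(21526.89) = 43.3 dB

43.3 dB


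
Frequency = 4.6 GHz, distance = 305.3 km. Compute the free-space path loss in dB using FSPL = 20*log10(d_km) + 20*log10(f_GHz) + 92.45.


20*log10(305.3) = 49.69
20*log10(4.6) = 13.26
FSPL = 155.4 dB

155.4 dB


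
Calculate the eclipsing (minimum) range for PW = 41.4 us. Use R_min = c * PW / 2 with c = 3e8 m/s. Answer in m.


R_min = 3e8 * 41.4e-6 / 2 = 6210.0 m

6210.0 m


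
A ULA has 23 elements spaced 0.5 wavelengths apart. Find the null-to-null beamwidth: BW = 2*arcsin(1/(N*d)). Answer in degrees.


1/(N*d) = 1/(23*0.5) = 0.086957
BW = 2*arcsin(0.086957) = 10.0 degrees

10.0 degrees


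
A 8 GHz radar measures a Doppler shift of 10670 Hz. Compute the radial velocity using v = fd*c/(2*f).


v = 10670 * 3e8 / (2 * 8000000000.0) = 200.1 m/s

200.1 m/s


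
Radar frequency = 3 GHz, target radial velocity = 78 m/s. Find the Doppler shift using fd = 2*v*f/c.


fd = 2 * 78 * 3000000000.0 / 3e8 = 1560.0 Hz

1560.0 Hz


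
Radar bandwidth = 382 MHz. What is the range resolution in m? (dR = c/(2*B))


dR = 3e8 / (2 * 382000000.0) = 0.39 m

0.39 m


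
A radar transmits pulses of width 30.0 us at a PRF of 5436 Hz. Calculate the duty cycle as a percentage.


DC = 30.0e-6 * 5436 * 100 = 16.31%

16.31%


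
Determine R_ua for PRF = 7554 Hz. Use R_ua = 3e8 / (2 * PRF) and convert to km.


R_ua = 3e8 / (2 * 7554) = 19857.0 m = 19.9 km

19.9 km


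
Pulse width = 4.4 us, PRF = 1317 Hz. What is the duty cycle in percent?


DC = 4.4e-6 * 1317 * 100 = 0.58%

0.58%


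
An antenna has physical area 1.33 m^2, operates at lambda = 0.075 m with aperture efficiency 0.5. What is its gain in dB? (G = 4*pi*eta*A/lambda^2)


G_linear = 4*pi*0.5*1.33/0.075^2 = 1485.62
G_dB = 10*log10(1485.62) = 31.7 dB

31.7 dB


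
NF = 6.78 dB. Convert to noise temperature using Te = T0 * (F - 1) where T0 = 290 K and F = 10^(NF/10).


NF_lin = 10^(6.78/10) = 4.76431
Te = 290 * (4.76431 - 1) = 1091.6 K

1091.6 K


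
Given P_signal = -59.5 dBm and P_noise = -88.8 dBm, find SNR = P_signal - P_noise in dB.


SNR = -59.5 - (-88.8) = 29.3 dB

29.3 dB


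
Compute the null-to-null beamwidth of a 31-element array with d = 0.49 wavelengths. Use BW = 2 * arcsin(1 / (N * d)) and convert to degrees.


1/(N*d) = 1/(31*0.49) = 0.065833
BW = 2*arcsin(0.065833) = 7.5 degrees

7.5 degrees


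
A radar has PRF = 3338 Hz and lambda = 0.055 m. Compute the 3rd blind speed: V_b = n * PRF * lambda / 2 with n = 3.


V_blind = 3 * 3338 * 0.055 / 2 = 275.4 m/s

275.4 m/s


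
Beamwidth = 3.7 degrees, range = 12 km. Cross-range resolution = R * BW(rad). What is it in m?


BW_rad = 0.064577182
CR = 12000 * 0.064577182 = 774.9 m

774.9 m


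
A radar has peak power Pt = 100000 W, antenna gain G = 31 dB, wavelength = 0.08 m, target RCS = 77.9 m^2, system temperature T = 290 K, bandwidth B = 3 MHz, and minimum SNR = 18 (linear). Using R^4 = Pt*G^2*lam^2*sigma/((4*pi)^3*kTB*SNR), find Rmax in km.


G_lin = 10^(31/10) = 1258.925412
R^4 = 100000 * 1258.925412^2 * 0.08^2 * 77.9 / ((4*pi)^3 * 1.38e-23 * 290 * 3000000.0 * 18)
R^4 = 1.84254e20 m^4
R_max = (1.84254e20)^(1/4) = 116507.6 m = 116.5 km

116.5 km


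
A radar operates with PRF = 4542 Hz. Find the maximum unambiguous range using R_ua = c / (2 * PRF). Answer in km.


R_ua = 3e8 / (2 * 4542) = 33025.1 m = 33.0 km

33.0 km


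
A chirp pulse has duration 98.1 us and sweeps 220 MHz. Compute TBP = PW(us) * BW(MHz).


TBP = 98.1 * 220 = 21582.0

21582.0


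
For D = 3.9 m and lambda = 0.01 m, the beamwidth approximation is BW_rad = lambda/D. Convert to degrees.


BW_rad = 0.01 / 3.9 = 0.002564
BW_deg = 0.15 degrees

0.15 degrees


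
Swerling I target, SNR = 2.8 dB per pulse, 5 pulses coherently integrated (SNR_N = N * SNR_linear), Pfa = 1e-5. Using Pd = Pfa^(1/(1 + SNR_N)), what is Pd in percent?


SNR_lin = 10^(2.8/10) = 1.90546
SNR_N = 5 * 1.90546 = 9.5273
1/(1 + SNR_N) = 1/10.5273 = 0.0949911
Pd = (1e-5)^0.0949911 = 0.335
Pd = 33.5%

33.5%


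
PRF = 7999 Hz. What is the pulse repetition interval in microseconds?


PRI = 1/7999 = 0.0001250156 s = 125.0 us

125.0 us


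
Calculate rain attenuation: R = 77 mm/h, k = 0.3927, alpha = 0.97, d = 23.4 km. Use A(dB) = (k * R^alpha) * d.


gamma = 0.3927 * 77^0.97 = 26.543422 dB/km
A = 26.543422 * 23.4 = 621.12 dB

621.12 dB


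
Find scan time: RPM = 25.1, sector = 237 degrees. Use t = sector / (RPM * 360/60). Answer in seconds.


t = 237 / (25.1 * 360) * 60 = 1.57 s

1.57 s


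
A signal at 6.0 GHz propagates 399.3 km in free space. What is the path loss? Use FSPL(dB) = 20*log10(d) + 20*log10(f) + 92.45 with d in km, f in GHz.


20*log10(399.3) = 52.03
20*log10(6.0) = 15.56
FSPL = 160.0 dB

160.0 dB


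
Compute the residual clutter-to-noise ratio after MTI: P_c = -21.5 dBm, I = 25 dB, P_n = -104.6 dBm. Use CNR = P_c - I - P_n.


CNR = -21.5 - 25 - (-104.6) = 58.1 dB

58.1 dB


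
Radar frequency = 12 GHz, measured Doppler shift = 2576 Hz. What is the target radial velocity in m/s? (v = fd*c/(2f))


v = 2576 * 3e8 / (2 * 12000000000.0) = 32.2 m/s

32.2 m/s


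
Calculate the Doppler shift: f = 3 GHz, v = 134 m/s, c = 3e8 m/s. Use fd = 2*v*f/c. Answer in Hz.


fd = 2 * 134 * 3000000000.0 / 3e8 = 2680.0 Hz

2680.0 Hz


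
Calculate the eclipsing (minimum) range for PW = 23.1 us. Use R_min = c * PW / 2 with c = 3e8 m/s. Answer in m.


R_min = 3e8 * 23.1e-6 / 2 = 3465.0 m

3465.0 m


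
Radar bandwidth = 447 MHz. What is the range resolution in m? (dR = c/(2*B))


dR = 3e8 / (2 * 447000000.0) = 0.34 m

0.34 m


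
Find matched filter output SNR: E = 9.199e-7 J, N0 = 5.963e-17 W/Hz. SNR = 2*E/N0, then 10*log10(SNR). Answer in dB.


SNR_lin = 2 * 9.199e-7 / 5.963e-17 = 3.085e10
SNR_dB = 10*log10(3.085e10) = 104.9 dB

104.9 dB


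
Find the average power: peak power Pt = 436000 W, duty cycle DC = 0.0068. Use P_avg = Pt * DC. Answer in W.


P_avg = 436000 * 0.0068 = 2964.8 W

2964.8 W


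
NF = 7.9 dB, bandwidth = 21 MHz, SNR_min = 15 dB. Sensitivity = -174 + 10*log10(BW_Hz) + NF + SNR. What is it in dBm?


10*log10(21000000.0) = 73.22
S = -174 + 73.22 + 7.9 + 15 = -77.9 dBm

-77.9 dBm


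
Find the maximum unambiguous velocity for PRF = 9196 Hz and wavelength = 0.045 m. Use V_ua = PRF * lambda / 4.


V_ua = 9196 * 0.045 / 4 = 103.5 m/s

103.5 m/s


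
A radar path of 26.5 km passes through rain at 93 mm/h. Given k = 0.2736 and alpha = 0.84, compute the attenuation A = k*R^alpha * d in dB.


gamma = 0.2736 * 93^0.84 = 12.320881 dB/km
A = 12.320881 * 26.5 = 326.5 dB

326.5 dB


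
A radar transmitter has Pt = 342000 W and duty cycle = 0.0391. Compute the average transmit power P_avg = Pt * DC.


P_avg = 342000 * 0.0391 = 13372.2 W

13372.2 W


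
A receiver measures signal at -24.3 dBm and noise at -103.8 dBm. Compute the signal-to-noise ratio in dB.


SNR = -24.3 - (-103.8) = 79.5 dB

79.5 dB


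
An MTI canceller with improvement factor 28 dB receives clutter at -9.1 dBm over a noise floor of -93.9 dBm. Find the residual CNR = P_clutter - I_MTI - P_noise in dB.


CNR = -9.1 - 28 - (-93.9) = 56.8 dB

56.8 dB


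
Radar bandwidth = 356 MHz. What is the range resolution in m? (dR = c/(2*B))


dR = 3e8 / (2 * 356000000.0) = 0.42 m

0.42 m


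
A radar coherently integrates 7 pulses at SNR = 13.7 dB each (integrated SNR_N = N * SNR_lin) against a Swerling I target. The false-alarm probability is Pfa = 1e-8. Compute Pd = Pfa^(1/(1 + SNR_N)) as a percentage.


SNR_lin = 10^(13.7/10) = 23.44229
SNR_N = 7 * 23.44229 = 164.09603
1/(1 + SNR_N) = 1/165.09603 = 0.0060571
Pd = (1e-8)^0.0060571 = 0.89442
Pd = 89.4%

89.4%


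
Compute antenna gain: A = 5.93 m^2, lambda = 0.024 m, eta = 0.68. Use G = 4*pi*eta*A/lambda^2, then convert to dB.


G_linear = 4*pi*0.68*5.93/0.024^2 = 87973.32
G_dB = 10*log10(87973.32) = 49.4 dB

49.4 dB


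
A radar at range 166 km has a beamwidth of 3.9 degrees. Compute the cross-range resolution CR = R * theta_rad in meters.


BW_rad = 0.068067841
CR = 166000 * 0.068067841 = 11299.3 m

11299.3 m


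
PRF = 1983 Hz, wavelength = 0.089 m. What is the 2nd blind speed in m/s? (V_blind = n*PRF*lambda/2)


V_blind = 2 * 1983 * 0.089 / 2 = 176.5 m/s

176.5 m/s


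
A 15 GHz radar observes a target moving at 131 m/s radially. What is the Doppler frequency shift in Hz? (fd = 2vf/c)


fd = 2 * 131 * 15000000000.0 / 3e8 = 13100.0 Hz

13100.0 Hz


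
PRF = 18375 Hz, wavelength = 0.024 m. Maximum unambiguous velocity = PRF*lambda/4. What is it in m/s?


V_ua = 18375 * 0.024 / 4 = 110.3 m/s

110.3 m/s


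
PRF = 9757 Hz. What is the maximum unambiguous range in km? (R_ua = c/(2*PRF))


R_ua = 3e8 / (2 * 9757) = 15373.6 m = 15.4 km

15.4 km


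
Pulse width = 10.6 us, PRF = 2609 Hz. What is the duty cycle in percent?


DC = 10.6e-6 * 2609 * 100 = 2.77%

2.77%


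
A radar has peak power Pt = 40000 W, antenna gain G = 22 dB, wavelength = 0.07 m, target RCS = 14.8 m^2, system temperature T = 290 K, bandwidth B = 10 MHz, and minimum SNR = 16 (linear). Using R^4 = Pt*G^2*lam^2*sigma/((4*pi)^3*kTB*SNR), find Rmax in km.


G_lin = 10^(22/10) = 158.489319
R^4 = 40000 * 158.489319^2 * 0.07^2 * 14.8 / ((4*pi)^3 * 1.38e-23 * 290 * 10000000.0 * 16)
R^4 = 5.73444e16 m^4
R_max = (5.73444e16)^(1/4) = 15474.7 m = 15.5 km

15.5 km


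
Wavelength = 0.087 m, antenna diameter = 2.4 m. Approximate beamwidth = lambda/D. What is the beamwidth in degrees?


BW_rad = 0.087 / 2.4 = 0.03625
BW_deg = 2.08 degrees

2.08 degrees


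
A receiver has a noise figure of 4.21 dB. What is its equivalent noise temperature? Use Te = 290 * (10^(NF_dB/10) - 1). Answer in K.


NF_lin = 10^(4.21/10) = 2.636331
Te = 290 * (2.636331 - 1) = 474.5 K

474.5 K


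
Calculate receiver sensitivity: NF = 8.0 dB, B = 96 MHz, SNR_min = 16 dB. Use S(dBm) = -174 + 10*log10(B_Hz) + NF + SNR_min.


10*log10(96000000.0) = 79.82
S = -174 + 79.82 + 8.0 + 16 = -70.2 dBm

-70.2 dBm


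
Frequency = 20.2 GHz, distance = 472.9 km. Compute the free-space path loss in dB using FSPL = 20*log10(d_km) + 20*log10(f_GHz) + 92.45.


20*log10(472.9) = 53.5
20*log10(20.2) = 26.11
FSPL = 172.1 dB

172.1 dB


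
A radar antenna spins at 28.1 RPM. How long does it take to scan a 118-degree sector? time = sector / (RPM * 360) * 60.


t = 118 / (28.1 * 360) * 60 = 0.7 s

0.7 s


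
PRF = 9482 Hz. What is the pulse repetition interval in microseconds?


PRI = 1/9482 = 0.000105463 s = 105.5 us

105.5 us


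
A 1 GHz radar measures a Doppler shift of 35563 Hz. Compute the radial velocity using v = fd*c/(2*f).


v = 35563 * 3e8 / (2 * 1000000000.0) = 5334.5 m/s

5334.5 m/s


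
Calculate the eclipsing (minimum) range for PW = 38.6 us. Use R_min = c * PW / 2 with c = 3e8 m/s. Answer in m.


R_min = 3e8 * 38.6e-6 / 2 = 5790.0 m

5790.0 m


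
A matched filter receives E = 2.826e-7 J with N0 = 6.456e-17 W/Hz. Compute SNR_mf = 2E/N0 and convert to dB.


SNR_lin = 2 * 2.826e-7 / 6.456e-17 = 8.755e9
SNR_dB = 10*log10(8.755e9) = 99.4 dB

99.4 dB


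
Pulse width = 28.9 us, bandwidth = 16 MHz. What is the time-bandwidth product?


TBP = 28.9 * 16 = 462.4

462.4


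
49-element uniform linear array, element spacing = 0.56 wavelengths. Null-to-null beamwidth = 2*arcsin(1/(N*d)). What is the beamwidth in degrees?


1/(N*d) = 1/(49*0.56) = 0.036443
BW = 2*arcsin(0.036443) = 4.2 degrees

4.2 degrees


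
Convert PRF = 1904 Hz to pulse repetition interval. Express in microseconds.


PRI = 1/1904 = 0.0005252101 s = 525.2 us

525.2 us


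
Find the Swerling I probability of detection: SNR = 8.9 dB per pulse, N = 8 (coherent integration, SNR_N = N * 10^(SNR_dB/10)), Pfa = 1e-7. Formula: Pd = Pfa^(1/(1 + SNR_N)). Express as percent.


SNR_lin = 10^(8.9/10) = 7.76247
SNR_N = 8 * 7.76247 = 62.09976
1/(1 + SNR_N) = 1/63.09976 = 0.0158479
Pd = (1e-7)^0.0158479 = 0.77458
Pd = 77.5%

77.5%


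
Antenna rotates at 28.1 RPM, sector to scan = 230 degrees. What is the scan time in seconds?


t = 230 / (28.1 * 360) * 60 = 1.36 s

1.36 s


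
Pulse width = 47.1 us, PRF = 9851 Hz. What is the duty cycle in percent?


DC = 47.1e-6 * 9851 * 100 = 46.4%

46.4%


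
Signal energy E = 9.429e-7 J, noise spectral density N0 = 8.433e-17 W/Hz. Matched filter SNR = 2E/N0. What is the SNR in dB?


SNR_lin = 2 * 9.429e-7 / 8.433e-17 = 2.236e10
SNR_dB = 10*log10(2.236e10) = 103.5 dB

103.5 dB


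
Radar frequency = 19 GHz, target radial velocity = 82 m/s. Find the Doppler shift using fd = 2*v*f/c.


fd = 2 * 82 * 19000000000.0 / 3e8 = 10386.7 Hz

10386.7 Hz


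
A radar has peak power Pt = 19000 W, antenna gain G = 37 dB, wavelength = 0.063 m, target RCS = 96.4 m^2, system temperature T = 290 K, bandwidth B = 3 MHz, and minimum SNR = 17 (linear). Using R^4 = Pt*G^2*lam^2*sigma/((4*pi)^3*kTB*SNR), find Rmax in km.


G_lin = 10^(37/10) = 5011.872336
R^4 = 19000 * 5011.872336^2 * 0.063^2 * 96.4 / ((4*pi)^3 * 1.38e-23 * 290 * 3000000.0 * 17)
R^4 = 4.50853e20 m^4
R_max = (4.50853e20)^(1/4) = 145716.5 m = 145.7 km

145.7 km


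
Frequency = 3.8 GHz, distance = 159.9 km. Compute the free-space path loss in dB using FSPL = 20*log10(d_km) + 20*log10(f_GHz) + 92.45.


20*log10(159.9) = 44.08
20*log10(3.8) = 11.6
FSPL = 148.1 dB

148.1 dB


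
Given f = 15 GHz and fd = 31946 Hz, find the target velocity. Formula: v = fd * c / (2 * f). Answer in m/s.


v = 31946 * 3e8 / (2 * 15000000000.0) = 319.5 m/s

319.5 m/s


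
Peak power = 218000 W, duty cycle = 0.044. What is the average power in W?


P_avg = 218000 * 0.044 = 9592.0 W

9592.0 W


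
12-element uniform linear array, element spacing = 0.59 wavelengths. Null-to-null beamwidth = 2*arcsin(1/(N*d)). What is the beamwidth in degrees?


1/(N*d) = 1/(12*0.59) = 0.141243
BW = 2*arcsin(0.141243) = 16.2 degrees

16.2 degrees


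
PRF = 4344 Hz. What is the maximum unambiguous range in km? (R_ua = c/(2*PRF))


R_ua = 3e8 / (2 * 4344) = 34530.4 m = 34.5 km

34.5 km
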